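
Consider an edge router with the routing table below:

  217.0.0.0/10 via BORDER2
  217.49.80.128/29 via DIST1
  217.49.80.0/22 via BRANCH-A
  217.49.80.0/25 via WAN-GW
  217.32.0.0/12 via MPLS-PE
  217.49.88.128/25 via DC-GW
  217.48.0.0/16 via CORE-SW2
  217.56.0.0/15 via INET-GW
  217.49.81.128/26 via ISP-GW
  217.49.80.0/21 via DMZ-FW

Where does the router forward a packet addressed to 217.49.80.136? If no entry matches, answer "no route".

Routes whose prefix contains 217.49.80.136:
  217.0.0.0/10 (217.0.0.0 - 217.63.255.255) -> BORDER2
  217.49.80.0/21 (217.49.80.0 - 217.49.87.255) -> DMZ-FW
  217.49.80.0/22 (217.49.80.0 - 217.49.83.255) -> BRANCH-A
More-specific entries that do NOT match:
  217.49.80.128/29 (217.49.80.128 - 217.49.80.135) does not contain 217.49.80.136
  217.49.81.128/26 (217.49.81.128 - 217.49.81.191) does not contain 217.49.80.136
  217.49.80.0/25 (217.49.80.0 - 217.49.80.127) does not contain 217.49.80.136
  217.49.88.128/25 (217.49.88.128 - 217.49.88.255) does not contain 217.49.80.136
Longest matching prefix is /22 -> next hop BRANCH-A.

BRANCH-A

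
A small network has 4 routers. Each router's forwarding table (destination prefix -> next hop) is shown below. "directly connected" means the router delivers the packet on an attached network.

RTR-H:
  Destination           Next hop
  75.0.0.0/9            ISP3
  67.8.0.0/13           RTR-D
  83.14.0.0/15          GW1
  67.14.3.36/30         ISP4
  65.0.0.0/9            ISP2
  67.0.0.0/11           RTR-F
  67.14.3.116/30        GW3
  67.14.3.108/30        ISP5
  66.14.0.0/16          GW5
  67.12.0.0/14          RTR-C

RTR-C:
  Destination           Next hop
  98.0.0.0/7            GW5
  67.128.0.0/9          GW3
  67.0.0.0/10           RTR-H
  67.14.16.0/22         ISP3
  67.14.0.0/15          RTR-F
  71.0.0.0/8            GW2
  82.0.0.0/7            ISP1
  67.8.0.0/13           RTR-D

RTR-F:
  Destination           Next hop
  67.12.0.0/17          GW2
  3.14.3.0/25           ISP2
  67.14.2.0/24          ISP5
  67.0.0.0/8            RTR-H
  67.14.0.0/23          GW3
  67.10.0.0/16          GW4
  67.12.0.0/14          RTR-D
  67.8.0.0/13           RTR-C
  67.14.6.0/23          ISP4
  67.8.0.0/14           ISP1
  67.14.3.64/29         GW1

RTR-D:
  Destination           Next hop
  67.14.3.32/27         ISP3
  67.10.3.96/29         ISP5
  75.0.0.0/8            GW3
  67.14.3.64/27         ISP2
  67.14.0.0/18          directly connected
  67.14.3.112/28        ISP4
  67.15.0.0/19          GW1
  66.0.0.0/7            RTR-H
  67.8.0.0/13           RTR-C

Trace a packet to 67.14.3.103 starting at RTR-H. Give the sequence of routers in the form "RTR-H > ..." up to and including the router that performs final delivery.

RTR-H > RTR-C > RTR-F > RTR-D

At RTR-H: longest match for 67.14.3.103 is 67.12.0.0/14 -> RTR-C
At RTR-C: longest match for 67.14.3.103 is 67.14.0.0/15 -> RTR-F
At RTR-F: longest match for 67.14.3.103 is 67.12.0.0/14 -> RTR-D
At RTR-D: longest match for 67.14.3.103 is 67.14.0.0/18 -> directly connected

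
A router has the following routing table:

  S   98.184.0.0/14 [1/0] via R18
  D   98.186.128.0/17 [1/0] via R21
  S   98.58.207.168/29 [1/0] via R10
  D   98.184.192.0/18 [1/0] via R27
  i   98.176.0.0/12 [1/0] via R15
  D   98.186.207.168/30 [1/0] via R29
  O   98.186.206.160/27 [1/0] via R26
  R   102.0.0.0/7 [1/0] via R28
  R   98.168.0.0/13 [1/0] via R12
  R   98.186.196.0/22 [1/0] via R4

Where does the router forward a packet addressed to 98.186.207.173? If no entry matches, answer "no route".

Routes whose prefix contains 98.186.207.173:
  98.176.0.0/12 (98.176.0.0 - 98.191.255.255) -> R15
  98.184.0.0/14 (98.184.0.0 - 98.187.255.255) -> R18
  98.186.128.0/17 (98.186.128.0 - 98.186.255.255) -> R21
More-specific entries that do NOT match:
  98.186.207.168/30 (98.186.207.168 - 98.186.207.171) does not contain 98.186.207.173
  98.58.207.168/29 (98.58.207.168 - 98.58.207.175) does not contain 98.186.207.173
  98.186.206.160/27 (98.186.206.160 - 98.186.206.191) does not contain 98.186.207.173
  98.186.196.0/22 (98.186.196.0 - 98.186.199.255) does not contain 98.186.207.173
  98.184.192.0/18 (98.184.192.0 - 98.184.255.255) does not contain 98.186.207.173
Longest matching prefix is /17 -> next hop R21.

R21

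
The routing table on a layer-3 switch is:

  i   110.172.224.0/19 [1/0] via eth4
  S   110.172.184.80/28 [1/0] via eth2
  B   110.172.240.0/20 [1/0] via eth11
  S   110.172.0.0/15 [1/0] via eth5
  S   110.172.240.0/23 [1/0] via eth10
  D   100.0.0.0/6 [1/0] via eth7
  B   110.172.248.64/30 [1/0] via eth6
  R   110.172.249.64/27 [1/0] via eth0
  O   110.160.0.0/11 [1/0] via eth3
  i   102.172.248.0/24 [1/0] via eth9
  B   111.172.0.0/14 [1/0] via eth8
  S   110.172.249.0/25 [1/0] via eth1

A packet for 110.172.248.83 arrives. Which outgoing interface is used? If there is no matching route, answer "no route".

eth11

Routes whose prefix contains 110.172.248.83:
  110.160.0.0/11 (110.160.0.0 - 110.191.255.255) -> eth3
  110.172.0.0/15 (110.172.0.0 - 110.173.255.255) -> eth5
  110.172.224.0/19 (110.172.224.0 - 110.172.255.255) -> eth4
  110.172.240.0/20 (110.172.240.0 - 110.172.255.255) -> eth11
More-specific entries that do NOT match:
  110.172.248.64/30 (110.172.248.64 - 110.172.248.67) does not contain 110.172.248.83
  110.172.184.80/28 (110.172.184.80 - 110.172.184.95) does not contain 110.172.248.83
  110.172.249.64/27 (110.172.249.64 - 110.172.249.95) does not contain 110.172.248.83
  110.172.249.0/25 (110.172.249.0 - 110.172.249.127) does not contain 110.172.248.83
  102.172.248.0/24 (102.172.248.0 - 102.172.248.255) does not contain 110.172.248.83
  110.172.240.0/23 (110.172.240.0 - 110.172.241.255) does not contain 110.172.248.83
Longest matching prefix is /20 -> interface eth11.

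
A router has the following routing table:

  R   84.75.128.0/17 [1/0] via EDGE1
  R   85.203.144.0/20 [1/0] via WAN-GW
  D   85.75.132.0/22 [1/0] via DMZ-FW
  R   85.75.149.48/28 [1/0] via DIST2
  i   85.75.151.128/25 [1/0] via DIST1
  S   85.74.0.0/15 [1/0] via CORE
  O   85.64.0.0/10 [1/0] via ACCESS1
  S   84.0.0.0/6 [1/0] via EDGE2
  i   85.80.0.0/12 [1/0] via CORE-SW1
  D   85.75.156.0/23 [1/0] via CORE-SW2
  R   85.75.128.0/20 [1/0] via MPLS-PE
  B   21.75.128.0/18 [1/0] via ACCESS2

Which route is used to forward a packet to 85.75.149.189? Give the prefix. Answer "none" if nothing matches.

85.74.0.0/15

Entries matching 85.75.149.189:
  84.0.0.0/6 (84.0.0.0 - 87.255.255.255)
  85.64.0.0/10 (85.64.0.0 - 85.127.255.255)
  85.74.0.0/15 (85.74.0.0 - 85.75.255.255)
Most specific is 85.74.0.0/15.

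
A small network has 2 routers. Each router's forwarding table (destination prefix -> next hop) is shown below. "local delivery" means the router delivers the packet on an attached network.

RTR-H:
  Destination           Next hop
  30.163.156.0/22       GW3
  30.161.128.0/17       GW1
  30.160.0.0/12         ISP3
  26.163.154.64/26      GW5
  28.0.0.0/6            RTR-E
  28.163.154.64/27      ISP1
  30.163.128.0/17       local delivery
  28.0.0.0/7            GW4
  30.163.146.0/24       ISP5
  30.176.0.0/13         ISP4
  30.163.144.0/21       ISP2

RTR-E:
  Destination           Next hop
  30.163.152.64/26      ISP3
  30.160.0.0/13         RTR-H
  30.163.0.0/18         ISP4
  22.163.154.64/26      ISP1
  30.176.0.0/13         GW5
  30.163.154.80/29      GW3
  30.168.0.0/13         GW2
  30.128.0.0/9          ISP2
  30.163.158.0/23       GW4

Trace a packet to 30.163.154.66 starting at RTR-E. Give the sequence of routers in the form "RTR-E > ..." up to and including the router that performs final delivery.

RTR-E > RTR-H

At RTR-E: longest match for 30.163.154.66 is 30.160.0.0/13 -> RTR-H
At RTR-H: longest match for 30.163.154.66 is 30.163.128.0/17 -> local delivery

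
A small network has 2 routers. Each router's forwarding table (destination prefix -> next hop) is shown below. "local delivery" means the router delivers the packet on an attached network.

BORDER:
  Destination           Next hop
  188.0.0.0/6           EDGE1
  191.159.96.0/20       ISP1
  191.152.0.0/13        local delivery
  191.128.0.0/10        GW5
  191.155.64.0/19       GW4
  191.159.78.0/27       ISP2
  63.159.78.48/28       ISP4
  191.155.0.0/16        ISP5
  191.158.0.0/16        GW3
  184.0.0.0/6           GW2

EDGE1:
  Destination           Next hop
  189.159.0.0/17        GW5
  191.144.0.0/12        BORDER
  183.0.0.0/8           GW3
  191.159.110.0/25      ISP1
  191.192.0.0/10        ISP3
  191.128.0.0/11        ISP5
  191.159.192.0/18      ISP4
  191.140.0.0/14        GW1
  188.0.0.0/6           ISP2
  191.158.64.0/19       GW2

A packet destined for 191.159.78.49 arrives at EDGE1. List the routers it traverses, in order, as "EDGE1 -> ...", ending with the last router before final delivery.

EDGE1 -> BORDER

At EDGE1: longest match for 191.159.78.49 is 191.144.0.0/12 -> BORDER
At BORDER: longest match for 191.159.78.49 is 191.152.0.0/13 -> local delivery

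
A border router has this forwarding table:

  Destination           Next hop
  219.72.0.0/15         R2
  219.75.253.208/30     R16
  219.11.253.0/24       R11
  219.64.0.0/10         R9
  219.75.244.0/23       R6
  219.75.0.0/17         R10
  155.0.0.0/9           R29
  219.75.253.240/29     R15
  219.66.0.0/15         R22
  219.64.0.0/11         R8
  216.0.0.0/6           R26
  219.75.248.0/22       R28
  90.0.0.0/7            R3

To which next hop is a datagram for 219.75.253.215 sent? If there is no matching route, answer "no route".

Routes whose prefix contains 219.75.253.215:
  216.0.0.0/6 (216.0.0.0 - 219.255.255.255) -> R26
  219.64.0.0/10 (219.64.0.0 - 219.127.255.255) -> R9
  219.64.0.0/11 (219.64.0.0 - 219.95.255.255) -> R8
More-specific entries that do NOT match:
  219.75.253.208/30 (219.75.253.208 - 219.75.253.211) does not contain 219.75.253.215
  219.75.253.240/29 (219.75.253.240 - 219.75.253.247) does not contain 219.75.253.215
  219.11.253.0/24 (219.11.253.0 - 219.11.253.255) does not contain 219.75.253.215
  219.75.244.0/23 (219.75.244.0 - 219.75.245.255) does not contain 219.75.253.215
  219.75.248.0/22 (219.75.248.0 - 219.75.251.255) does not contain 219.75.253.215
  219.75.0.0/17 (219.75.0.0 - 219.75.127.255) does not contain 219.75.253.215
  219.72.0.0/15 (219.72.0.0 - 219.73.255.255) does not contain 219.75.253.215
  219.66.0.0/15 (219.66.0.0 - 219.67.255.255) does not contain 219.75.253.215
Longest matching prefix is /11 -> next hop R8.

R8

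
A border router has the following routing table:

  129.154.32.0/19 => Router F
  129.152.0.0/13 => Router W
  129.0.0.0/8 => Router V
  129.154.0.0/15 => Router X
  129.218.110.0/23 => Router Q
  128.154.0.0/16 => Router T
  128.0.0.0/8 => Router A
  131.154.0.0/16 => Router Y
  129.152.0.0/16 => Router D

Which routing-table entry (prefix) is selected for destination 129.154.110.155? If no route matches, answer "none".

129.154.0.0/15

Entries matching 129.154.110.155:
  129.0.0.0/8 (129.0.0.0 - 129.255.255.255)
  129.152.0.0/13 (129.152.0.0 - 129.159.255.255)
  129.154.0.0/15 (129.154.0.0 - 129.155.255.255)
Most specific is 129.154.0.0/15.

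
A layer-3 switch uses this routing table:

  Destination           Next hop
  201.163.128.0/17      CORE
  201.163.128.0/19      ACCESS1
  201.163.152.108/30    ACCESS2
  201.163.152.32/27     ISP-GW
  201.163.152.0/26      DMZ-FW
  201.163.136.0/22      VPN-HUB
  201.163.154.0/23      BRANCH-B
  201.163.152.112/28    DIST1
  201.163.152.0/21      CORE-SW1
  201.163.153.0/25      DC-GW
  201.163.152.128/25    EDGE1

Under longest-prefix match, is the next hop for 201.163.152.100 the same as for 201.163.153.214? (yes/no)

201.163.152.100: longest match 201.163.152.0/21 -> CORE-SW1
201.163.153.214: longest match 201.163.152.0/21 -> CORE-SW1

yes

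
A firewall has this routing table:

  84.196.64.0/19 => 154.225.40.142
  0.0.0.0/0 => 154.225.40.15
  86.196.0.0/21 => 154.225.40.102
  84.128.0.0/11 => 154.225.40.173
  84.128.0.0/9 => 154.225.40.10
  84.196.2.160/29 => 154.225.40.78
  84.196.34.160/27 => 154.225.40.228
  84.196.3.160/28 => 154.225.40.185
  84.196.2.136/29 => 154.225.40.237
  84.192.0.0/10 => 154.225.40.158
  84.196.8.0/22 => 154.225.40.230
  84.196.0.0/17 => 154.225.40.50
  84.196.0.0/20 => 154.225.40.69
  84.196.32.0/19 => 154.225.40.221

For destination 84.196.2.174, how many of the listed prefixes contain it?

5

Prefixes containing 84.196.2.174:
  0.0.0.0/0 (default, matches everything)
  84.128.0.0/9 (84.128.0.0 - 84.255.255.255)
  84.192.0.0/10 (84.192.0.0 - 84.255.255.255)
  84.196.0.0/17 (84.196.0.0 - 84.196.127.255)
  84.196.0.0/20 (84.196.0.0 - 84.196.15.255)
Total matching entries: 5.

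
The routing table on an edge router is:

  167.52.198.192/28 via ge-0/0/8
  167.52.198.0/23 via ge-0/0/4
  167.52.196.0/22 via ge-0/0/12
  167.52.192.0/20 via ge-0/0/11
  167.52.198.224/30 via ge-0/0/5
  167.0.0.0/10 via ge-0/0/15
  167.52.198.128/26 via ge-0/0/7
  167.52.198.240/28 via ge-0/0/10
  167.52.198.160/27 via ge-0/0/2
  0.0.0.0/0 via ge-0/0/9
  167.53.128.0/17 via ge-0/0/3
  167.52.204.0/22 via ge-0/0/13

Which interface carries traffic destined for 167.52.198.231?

ge-0/0/4

Routes whose prefix contains 167.52.198.231:
  0.0.0.0/0 (default, matches everything) -> ge-0/0/9
  167.0.0.0/10 (167.0.0.0 - 167.63.255.255) -> ge-0/0/15
  167.52.192.0/20 (167.52.192.0 - 167.52.207.255) -> ge-0/0/11
  167.52.196.0/22 (167.52.196.0 - 167.52.199.255) -> ge-0/0/12
  167.52.198.0/23 (167.52.198.0 - 167.52.199.255) -> ge-0/0/4
More-specific entries that do NOT match:
  167.52.198.224/30 (167.52.198.224 - 167.52.198.227) does not contain 167.52.198.231
  167.52.198.192/28 (167.52.198.192 - 167.52.198.207) does not contain 167.52.198.231
  167.52.198.240/28 (167.52.198.240 - 167.52.198.255) does not contain 167.52.198.231
  167.52.198.160/27 (167.52.198.160 - 167.52.198.191) does not contain 167.52.198.231
  167.52.198.128/26 (167.52.198.128 - 167.52.198.191) does not contain 167.52.198.231
Longest matching prefix is /23 -> interface ge-0/0/4.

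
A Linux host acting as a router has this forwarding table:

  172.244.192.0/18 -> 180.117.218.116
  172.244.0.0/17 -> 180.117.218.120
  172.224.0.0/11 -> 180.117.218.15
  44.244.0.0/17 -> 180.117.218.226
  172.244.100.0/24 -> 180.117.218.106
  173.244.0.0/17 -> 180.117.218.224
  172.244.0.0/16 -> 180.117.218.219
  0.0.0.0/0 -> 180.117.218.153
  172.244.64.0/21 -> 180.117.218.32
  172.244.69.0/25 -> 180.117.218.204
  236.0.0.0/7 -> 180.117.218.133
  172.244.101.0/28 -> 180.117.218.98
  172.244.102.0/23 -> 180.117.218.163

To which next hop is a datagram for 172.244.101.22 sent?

180.117.218.120

Routes whose prefix contains 172.244.101.22:
  0.0.0.0/0 (default, matches everything) -> 180.117.218.153
  172.224.0.0/11 (172.224.0.0 - 172.255.255.255) -> 180.117.218.15
  172.244.0.0/16 (172.244.0.0 - 172.244.255.255) -> 180.117.218.219
  172.244.0.0/17 (172.244.0.0 - 172.244.127.255) -> 180.117.218.120
More-specific entries that do NOT match:
  172.244.101.0/28 (172.244.101.0 - 172.244.101.15) does not contain 172.244.101.22
  172.244.69.0/25 (172.244.69.0 - 172.244.69.127) does not contain 172.244.101.22
  172.244.100.0/24 (172.244.100.0 - 172.244.100.255) does not contain 172.244.101.22
  172.244.102.0/23 (172.244.102.0 - 172.244.103.255) does not contain 172.244.101.22
  172.244.64.0/21 (172.244.64.0 - 172.244.71.255) does not contain 172.244.101.22
  172.244.192.0/18 (172.244.192.0 - 172.244.255.255) does not contain 172.244.101.22
Longest matching prefix is /17 -> next hop 180.117.218.120.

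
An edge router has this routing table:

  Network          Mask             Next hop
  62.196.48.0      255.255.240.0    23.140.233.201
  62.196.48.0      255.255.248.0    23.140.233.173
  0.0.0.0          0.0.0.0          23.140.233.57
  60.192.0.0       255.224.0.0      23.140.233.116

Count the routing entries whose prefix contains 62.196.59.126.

Prefixes containing 62.196.59.126:
  0.0.0.0/0 (default, matches everything)
  62.196.48.0/20 (62.196.48.0 - 62.196.63.255)
Total matching entries: 2.

2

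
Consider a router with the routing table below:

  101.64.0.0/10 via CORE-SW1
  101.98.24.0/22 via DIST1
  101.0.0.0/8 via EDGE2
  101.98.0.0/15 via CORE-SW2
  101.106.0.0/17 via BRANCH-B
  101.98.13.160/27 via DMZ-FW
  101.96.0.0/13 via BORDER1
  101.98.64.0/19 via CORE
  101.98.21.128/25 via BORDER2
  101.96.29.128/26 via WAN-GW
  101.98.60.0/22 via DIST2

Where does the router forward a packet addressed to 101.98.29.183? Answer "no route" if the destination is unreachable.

Routes whose prefix contains 101.98.29.183:
  101.0.0.0/8 (101.0.0.0 - 101.255.255.255) -> EDGE2
  101.64.0.0/10 (101.64.0.0 - 101.127.255.255) -> CORE-SW1
  101.96.0.0/13 (101.96.0.0 - 101.103.255.255) -> BORDER1
  101.98.0.0/15 (101.98.0.0 - 101.99.255.255) -> CORE-SW2
More-specific entries that do NOT match:
  101.98.13.160/27 (101.98.13.160 - 101.98.13.191) does not contain 101.98.29.183
  101.96.29.128/26 (101.96.29.128 - 101.96.29.191) does not contain 101.98.29.183
  101.98.21.128/25 (101.98.21.128 - 101.98.21.255) does not contain 101.98.29.183
  101.98.24.0/22 (101.98.24.0 - 101.98.27.255) does not contain 101.98.29.183
  101.98.60.0/22 (101.98.60.0 - 101.98.63.255) does not contain 101.98.29.183
  101.98.64.0/19 (101.98.64.0 - 101.98.95.255) does not contain 101.98.29.183
  101.106.0.0/17 (101.106.0.0 - 101.106.127.255) does not contain 101.98.29.183
Longest matching prefix is /15 -> next hop CORE-SW2.

CORE-SW2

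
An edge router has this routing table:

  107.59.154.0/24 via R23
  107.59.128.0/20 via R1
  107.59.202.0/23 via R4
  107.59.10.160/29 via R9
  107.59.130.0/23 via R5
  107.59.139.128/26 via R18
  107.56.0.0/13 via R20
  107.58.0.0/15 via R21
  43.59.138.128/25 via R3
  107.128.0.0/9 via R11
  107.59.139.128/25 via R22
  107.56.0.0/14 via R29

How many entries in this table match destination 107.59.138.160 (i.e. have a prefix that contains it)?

4

Prefixes containing 107.59.138.160:
  107.56.0.0/13 (107.56.0.0 - 107.63.255.255)
  107.56.0.0/14 (107.56.0.0 - 107.59.255.255)
  107.58.0.0/15 (107.58.0.0 - 107.59.255.255)
  107.59.128.0/20 (107.59.128.0 - 107.59.143.255)
Total matching entries: 4.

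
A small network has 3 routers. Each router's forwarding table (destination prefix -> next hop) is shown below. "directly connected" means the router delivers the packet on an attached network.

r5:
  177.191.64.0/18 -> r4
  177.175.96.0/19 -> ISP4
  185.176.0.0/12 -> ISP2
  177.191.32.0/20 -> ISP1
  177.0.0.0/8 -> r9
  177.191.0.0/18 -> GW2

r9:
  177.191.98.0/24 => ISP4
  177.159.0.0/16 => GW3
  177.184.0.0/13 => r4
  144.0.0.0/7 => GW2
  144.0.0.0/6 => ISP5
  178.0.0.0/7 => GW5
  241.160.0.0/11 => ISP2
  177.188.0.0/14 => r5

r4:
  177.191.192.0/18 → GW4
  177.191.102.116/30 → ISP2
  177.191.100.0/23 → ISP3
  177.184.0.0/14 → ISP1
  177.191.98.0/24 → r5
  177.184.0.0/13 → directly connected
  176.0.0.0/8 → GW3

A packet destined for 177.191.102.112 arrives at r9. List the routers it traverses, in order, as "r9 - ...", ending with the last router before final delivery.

r9 - r5 - r4

At r9: longest match for 177.191.102.112 is 177.188.0.0/14 -> r5
At r5: longest match for 177.191.102.112 is 177.191.64.0/18 -> r4
At r4: longest match for 177.191.102.112 is 177.184.0.0/13 -> directly connected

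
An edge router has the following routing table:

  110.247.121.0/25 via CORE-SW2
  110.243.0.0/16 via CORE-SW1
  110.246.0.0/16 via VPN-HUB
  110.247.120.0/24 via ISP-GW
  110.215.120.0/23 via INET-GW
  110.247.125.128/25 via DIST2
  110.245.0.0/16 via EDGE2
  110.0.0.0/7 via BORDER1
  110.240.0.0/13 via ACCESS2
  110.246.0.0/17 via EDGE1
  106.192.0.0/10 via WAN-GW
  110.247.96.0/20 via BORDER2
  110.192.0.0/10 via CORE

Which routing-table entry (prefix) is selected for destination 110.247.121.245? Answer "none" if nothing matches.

110.240.0.0/13

Entries matching 110.247.121.245:
  110.0.0.0/7 (110.0.0.0 - 111.255.255.255)
  110.192.0.0/10 (110.192.0.0 - 110.255.255.255)
  110.240.0.0/13 (110.240.0.0 - 110.247.255.255)
Most specific is 110.240.0.0/13.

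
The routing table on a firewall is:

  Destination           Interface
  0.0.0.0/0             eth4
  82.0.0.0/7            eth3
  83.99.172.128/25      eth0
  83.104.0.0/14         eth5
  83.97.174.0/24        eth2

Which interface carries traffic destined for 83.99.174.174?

Routes whose prefix contains 83.99.174.174:
  0.0.0.0/0 (default, matches everything) -> eth4
  82.0.0.0/7 (82.0.0.0 - 83.255.255.255) -> eth3
More-specific entries that do NOT match:
  83.99.172.128/25 (83.99.172.128 - 83.99.172.255) does not contain 83.99.174.174
  83.97.174.0/24 (83.97.174.0 - 83.97.174.255) does not contain 83.99.174.174
  83.104.0.0/14 (83.104.0.0 - 83.107.255.255) does not contain 83.99.174.174
Longest matching prefix is /7 -> interface eth3.

eth3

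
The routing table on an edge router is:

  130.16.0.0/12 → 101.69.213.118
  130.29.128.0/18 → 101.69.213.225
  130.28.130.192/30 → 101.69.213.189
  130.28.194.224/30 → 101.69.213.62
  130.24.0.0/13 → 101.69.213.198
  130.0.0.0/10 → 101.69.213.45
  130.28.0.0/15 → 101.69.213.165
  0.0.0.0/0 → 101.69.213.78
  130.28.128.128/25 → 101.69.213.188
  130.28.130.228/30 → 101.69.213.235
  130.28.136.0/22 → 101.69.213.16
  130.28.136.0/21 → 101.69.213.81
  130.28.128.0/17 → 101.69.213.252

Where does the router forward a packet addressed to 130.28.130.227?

Routes whose prefix contains 130.28.130.227:
  0.0.0.0/0 (default, matches everything) -> 101.69.213.78
  130.0.0.0/10 (130.0.0.0 - 130.63.255.255) -> 101.69.213.45
  130.16.0.0/12 (130.16.0.0 - 130.31.255.255) -> 101.69.213.118
  130.24.0.0/13 (130.24.0.0 - 130.31.255.255) -> 101.69.213.198
  130.28.0.0/15 (130.28.0.0 - 130.29.255.255) -> 101.69.213.165
  130.28.128.0/17 (130.28.128.0 - 130.28.255.255) -> 101.69.213.252
More-specific entries that do NOT match:
  130.28.130.192/30 (130.28.130.192 - 130.28.130.195) does not contain 130.28.130.227
  130.28.194.224/30 (130.28.194.224 - 130.28.194.227) does not contain 130.28.130.227
  130.28.130.228/30 (130.28.130.228 - 130.28.130.231) does not contain 130.28.130.227
  130.28.128.128/25 (130.28.128.128 - 130.28.128.255) does not contain 130.28.130.227
  130.28.136.0/22 (130.28.136.0 - 130.28.139.255) does not contain 130.28.130.227
  130.28.136.0/21 (130.28.136.0 - 130.28.143.255) does not contain 130.28.130.227
  130.29.128.0/18 (130.29.128.0 - 130.29.191.255) does not contain 130.28.130.227
Longest matching prefix is /17 -> next hop 101.69.213.252.

101.69.213.252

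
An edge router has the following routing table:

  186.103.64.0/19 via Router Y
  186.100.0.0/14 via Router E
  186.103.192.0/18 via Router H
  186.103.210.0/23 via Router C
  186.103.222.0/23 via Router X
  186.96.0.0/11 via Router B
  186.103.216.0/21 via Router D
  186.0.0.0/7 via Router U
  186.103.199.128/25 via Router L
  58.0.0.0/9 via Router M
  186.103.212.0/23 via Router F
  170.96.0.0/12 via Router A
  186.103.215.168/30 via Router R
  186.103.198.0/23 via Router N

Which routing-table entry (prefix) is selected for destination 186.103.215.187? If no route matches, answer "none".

186.103.192.0/18

Entries matching 186.103.215.187:
  186.0.0.0/7 (186.0.0.0 - 187.255.255.255)
  186.96.0.0/11 (186.96.0.0 - 186.127.255.255)
  186.100.0.0/14 (186.100.0.0 - 186.103.255.255)
  186.103.192.0/18 (186.103.192.0 - 186.103.255.255)
Most specific is 186.103.192.0/18.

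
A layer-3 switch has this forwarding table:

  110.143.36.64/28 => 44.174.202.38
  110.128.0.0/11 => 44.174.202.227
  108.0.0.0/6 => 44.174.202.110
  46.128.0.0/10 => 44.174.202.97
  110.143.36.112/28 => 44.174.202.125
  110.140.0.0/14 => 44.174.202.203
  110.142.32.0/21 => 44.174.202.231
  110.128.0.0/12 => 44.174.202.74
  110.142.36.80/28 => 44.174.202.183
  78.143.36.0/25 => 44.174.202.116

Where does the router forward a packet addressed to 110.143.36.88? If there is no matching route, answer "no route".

44.174.202.203

Routes whose prefix contains 110.143.36.88:
  108.0.0.0/6 (108.0.0.0 - 111.255.255.255) -> 44.174.202.110
  110.128.0.0/11 (110.128.0.0 - 110.159.255.255) -> 44.174.202.227
  110.128.0.0/12 (110.128.0.0 - 110.143.255.255) -> 44.174.202.74
  110.140.0.0/14 (110.140.0.0 - 110.143.255.255) -> 44.174.202.203
More-specific entries that do NOT match:
  110.143.36.64/28 (110.143.36.64 - 110.143.36.79) does not contain 110.143.36.88
  110.143.36.112/28 (110.143.36.112 - 110.143.36.127) does not contain 110.143.36.88
  110.142.36.80/28 (110.142.36.80 - 110.142.36.95) does not contain 110.143.36.88
  78.143.36.0/25 (78.143.36.0 - 78.143.36.127) does not contain 110.143.36.88
  110.142.32.0/21 (110.142.32.0 - 110.142.39.255) does not contain 110.143.36.88
Longest matching prefix is /14 -> next hop 44.174.202.203.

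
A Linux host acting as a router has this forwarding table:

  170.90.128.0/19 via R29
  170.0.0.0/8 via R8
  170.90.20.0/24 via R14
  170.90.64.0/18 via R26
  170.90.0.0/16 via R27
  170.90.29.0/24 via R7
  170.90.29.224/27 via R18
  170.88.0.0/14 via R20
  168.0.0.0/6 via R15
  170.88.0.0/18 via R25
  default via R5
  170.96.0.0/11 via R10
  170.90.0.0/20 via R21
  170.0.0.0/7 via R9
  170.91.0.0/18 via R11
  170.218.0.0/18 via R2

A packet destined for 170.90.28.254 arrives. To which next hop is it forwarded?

Routes whose prefix contains 170.90.28.254:
  0.0.0.0/0 (default, matches everything) -> R5
  168.0.0.0/6 (168.0.0.0 - 171.255.255.255) -> R15
  170.0.0.0/7 (170.0.0.0 - 171.255.255.255) -> R9
  170.0.0.0/8 (170.0.0.0 - 170.255.255.255) -> R8
  170.88.0.0/14 (170.88.0.0 - 170.91.255.255) -> R20
  170.90.0.0/16 (170.90.0.0 - 170.90.255.255) -> R27
More-specific entries that do NOT match:
  170.90.29.224/27 (170.90.29.224 - 170.90.29.255) does not contain 170.90.28.254
  170.90.20.0/24 (170.90.20.0 - 170.90.20.255) does not contain 170.90.28.254
  170.90.29.0/24 (170.90.29.0 - 170.90.29.255) does not contain 170.90.28.254
  170.90.0.0/20 (170.90.0.0 - 170.90.15.255) does not contain 170.90.28.254
  170.90.128.0/19 (170.90.128.0 - 170.90.159.255) does not contain 170.90.28.254
  170.90.64.0/18 (170.90.64.0 - 170.90.127.255) does not contain 170.90.28.254
  170.88.0.0/18 (170.88.0.0 - 170.88.63.255) does not contain 170.90.28.254
  170.91.0.0/18 (170.91.0.0 - 170.91.63.255) does not contain 170.90.28.254
  170.218.0.0/18 (170.218.0.0 - 170.218.63.255) does not contain 170.90.28.254
Longest matching prefix is /16 -> next hop R27.

R27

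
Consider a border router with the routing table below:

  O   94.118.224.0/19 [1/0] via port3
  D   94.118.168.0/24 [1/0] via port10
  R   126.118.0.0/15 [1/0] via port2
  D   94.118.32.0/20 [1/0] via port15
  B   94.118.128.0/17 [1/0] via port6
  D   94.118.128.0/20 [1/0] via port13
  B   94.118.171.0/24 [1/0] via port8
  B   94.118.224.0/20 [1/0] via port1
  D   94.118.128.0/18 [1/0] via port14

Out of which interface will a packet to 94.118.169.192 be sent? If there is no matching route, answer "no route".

Routes whose prefix contains 94.118.169.192:
  94.118.128.0/17 (94.118.128.0 - 94.118.255.255) -> port6
  94.118.128.0/18 (94.118.128.0 - 94.118.191.255) -> port14
More-specific entries that do NOT match:
  94.118.168.0/24 (94.118.168.0 - 94.118.168.255) does not contain 94.118.169.192
  94.118.171.0/24 (94.118.171.0 - 94.118.171.255) does not contain 94.118.169.192
  94.118.32.0/20 (94.118.32.0 - 94.118.47.255) does not contain 94.118.169.192
  94.118.128.0/20 (94.118.128.0 - 94.118.143.255) does not contain 94.118.169.192
  94.118.224.0/20 (94.118.224.0 - 94.118.239.255) does not contain 94.118.169.192
  94.118.224.0/19 (94.118.224.0 - 94.118.255.255) does not contain 94.118.169.192
Longest matching prefix is /18 -> interface port14.

port14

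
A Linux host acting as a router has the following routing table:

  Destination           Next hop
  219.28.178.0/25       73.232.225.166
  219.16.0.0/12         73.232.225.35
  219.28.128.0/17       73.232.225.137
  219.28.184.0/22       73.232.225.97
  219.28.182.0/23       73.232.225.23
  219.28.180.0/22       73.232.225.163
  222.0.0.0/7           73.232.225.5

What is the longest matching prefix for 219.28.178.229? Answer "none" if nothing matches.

Entries matching 219.28.178.229:
  219.16.0.0/12 (219.16.0.0 - 219.31.255.255)
  219.28.128.0/17 (219.28.128.0 - 219.28.255.255)
Most specific is 219.28.128.0/17.

219.28.128.0/17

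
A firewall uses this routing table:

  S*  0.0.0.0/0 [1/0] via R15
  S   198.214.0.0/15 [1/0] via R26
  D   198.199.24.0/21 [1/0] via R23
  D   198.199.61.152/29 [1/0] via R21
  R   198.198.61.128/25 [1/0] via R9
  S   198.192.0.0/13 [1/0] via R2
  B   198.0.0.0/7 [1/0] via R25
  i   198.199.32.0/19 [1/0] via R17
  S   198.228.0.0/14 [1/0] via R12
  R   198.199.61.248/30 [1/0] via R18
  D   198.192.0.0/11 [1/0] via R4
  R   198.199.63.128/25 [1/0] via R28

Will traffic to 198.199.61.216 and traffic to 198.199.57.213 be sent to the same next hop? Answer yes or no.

yes

198.199.61.216: longest match 198.199.32.0/19 -> R17
198.199.57.213: longest match 198.199.32.0/19 -> R17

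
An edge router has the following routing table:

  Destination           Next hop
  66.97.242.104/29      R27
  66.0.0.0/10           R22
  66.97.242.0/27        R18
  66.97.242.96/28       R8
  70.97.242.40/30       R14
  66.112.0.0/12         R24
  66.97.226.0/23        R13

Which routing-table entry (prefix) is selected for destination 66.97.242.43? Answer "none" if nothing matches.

66.97.242.43 is outside every listed prefix and there is no default route.

none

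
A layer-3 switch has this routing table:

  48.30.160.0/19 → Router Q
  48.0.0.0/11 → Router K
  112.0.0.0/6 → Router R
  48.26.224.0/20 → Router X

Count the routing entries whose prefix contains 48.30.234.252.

1

Prefixes containing 48.30.234.252:
  48.0.0.0/11 (48.0.0.0 - 48.31.255.255)
Total matching entries: 1.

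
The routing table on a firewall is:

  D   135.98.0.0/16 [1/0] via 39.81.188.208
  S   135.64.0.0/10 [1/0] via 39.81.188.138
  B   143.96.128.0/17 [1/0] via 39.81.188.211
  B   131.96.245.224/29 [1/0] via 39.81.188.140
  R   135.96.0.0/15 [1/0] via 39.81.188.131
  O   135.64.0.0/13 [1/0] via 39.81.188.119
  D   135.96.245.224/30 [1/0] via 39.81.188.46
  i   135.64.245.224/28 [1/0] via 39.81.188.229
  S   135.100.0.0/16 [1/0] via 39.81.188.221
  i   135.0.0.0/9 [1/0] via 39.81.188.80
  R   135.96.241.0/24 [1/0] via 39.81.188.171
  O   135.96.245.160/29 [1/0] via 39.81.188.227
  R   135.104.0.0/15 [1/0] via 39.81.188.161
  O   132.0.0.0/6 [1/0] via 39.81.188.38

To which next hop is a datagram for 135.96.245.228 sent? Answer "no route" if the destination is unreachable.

Routes whose prefix contains 135.96.245.228:
  132.0.0.0/6 (132.0.0.0 - 135.255.255.255) -> 39.81.188.38
  135.0.0.0/9 (135.0.0.0 - 135.127.255.255) -> 39.81.188.80
  135.64.0.0/10 (135.64.0.0 - 135.127.255.255) -> 39.81.188.138
  135.96.0.0/15 (135.96.0.0 - 135.97.255.255) -> 39.81.188.131
More-specific entries that do NOT match:
  135.96.245.224/30 (135.96.245.224 - 135.96.245.227) does not contain 135.96.245.228
  131.96.245.224/29 (131.96.245.224 - 131.96.245.231) does not contain 135.96.245.228
  135.96.245.160/29 (135.96.245.160 - 135.96.245.167) does not contain 135.96.245.228
  135.64.245.224/28 (135.64.245.224 - 135.64.245.239) does not contain 135.96.245.228
  135.96.241.0/24 (135.96.241.0 - 135.96.241.255) does not contain 135.96.245.228
  143.96.128.0/17 (143.96.128.0 - 143.96.255.255) does not contain 135.96.245.228
  135.98.0.0/16 (135.98.0.0 - 135.98.255.255) does not contain 135.96.245.228
  135.100.0.0/16 (135.100.0.0 - 135.100.255.255) does not contain 135.96.245.228
Longest matching prefix is /15 -> next hop 39.81.188.131.

39.81.188.131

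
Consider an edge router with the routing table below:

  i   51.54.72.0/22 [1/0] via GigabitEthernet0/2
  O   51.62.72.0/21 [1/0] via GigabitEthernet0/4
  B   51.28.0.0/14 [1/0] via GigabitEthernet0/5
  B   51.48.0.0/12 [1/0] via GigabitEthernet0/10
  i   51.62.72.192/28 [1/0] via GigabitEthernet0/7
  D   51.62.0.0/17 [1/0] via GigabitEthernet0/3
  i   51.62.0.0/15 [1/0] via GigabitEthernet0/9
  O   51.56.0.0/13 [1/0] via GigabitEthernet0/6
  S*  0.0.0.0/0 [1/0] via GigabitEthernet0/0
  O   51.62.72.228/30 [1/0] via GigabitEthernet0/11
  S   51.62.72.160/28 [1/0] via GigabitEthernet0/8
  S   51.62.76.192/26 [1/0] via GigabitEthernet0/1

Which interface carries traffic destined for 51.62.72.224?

Routes whose prefix contains 51.62.72.224:
  0.0.0.0/0 (default, matches everything) -> GigabitEthernet0/0
  51.48.0.0/12 (51.48.0.0 - 51.63.255.255) -> GigabitEthernet0/10
  51.56.0.0/13 (51.56.0.0 - 51.63.255.255) -> GigabitEthernet0/6
  51.62.0.0/15 (51.62.0.0 - 51.63.255.255) -> GigabitEthernet0/9
  51.62.0.0/17 (51.62.0.0 - 51.62.127.255) -> GigabitEthernet0/3
  51.62.72.0/21 (51.62.72.0 - 51.62.79.255) -> GigabitEthernet0/4
More-specific entries that do NOT match:
  51.62.72.228/30 (51.62.72.228 - 51.62.72.231) does not contain 51.62.72.224
  51.62.72.192/28 (51.62.72.192 - 51.62.72.207) does not contain 51.62.72.224
  51.62.72.160/28 (51.62.72.160 - 51.62.72.175) does not contain 51.62.72.224
  51.62.76.192/26 (51.62.76.192 - 51.62.76.255) does not contain 51.62.72.224
  51.54.72.0/22 (51.54.72.0 - 51.54.75.255) does not contain 51.62.72.224
Longest matching prefix is /21 -> interface GigabitEthernet0/4.

GigabitEthernet0/4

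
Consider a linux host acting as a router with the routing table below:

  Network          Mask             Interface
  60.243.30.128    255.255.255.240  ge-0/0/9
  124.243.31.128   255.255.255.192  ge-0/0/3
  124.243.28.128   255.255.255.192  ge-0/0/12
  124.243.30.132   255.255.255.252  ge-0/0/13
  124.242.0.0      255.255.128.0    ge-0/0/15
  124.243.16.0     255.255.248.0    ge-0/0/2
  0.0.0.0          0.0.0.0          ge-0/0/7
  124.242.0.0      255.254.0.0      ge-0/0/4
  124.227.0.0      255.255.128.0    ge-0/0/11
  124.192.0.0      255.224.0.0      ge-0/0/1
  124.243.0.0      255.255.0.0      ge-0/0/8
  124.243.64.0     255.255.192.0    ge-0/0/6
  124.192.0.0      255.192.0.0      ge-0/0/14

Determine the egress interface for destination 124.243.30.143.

ge-0/0/8

Routes whose prefix contains 124.243.30.143:
  0.0.0.0/0 (default, matches everything) -> ge-0/0/7
  124.192.0.0/10 (124.192.0.0 - 124.255.255.255) -> ge-0/0/14
  124.242.0.0/15 (124.242.0.0 - 124.243.255.255) -> ge-0/0/4
  124.243.0.0/16 (124.243.0.0 - 124.243.255.255) -> ge-0/0/8
More-specific entries that do NOT match:
  124.243.30.132/30 (124.243.30.132 - 124.243.30.135) does not contain 124.243.30.143
  60.243.30.128/28 (60.243.30.128 - 60.243.30.143) does not contain 124.243.30.143
  124.243.31.128/26 (124.243.31.128 - 124.243.31.191) does not contain 124.243.30.143
  124.243.28.128/26 (124.243.28.128 - 124.243.28.191) does not contain 124.243.30.143
  124.243.16.0/21 (124.243.16.0 - 124.243.23.255) does not contain 124.243.30.143
  124.243.64.0/18 (124.243.64.0 - 124.243.127.255) does not contain 124.243.30.143
  124.242.0.0/17 (124.242.0.0 - 124.242.127.255) does not contain 124.243.30.143
  124.227.0.0/17 (124.227.0.0 - 124.227.127.255) does not contain 124.243.30.143
Longest matching prefix is /16 -> interface ge-0/0/8.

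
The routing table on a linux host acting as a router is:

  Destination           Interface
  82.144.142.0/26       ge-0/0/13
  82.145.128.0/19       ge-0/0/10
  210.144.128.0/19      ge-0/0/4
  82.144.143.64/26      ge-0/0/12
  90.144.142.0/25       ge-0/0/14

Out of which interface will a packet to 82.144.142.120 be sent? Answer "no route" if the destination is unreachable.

no route

No entry's prefix contains 82.144.142.120; there is no default route.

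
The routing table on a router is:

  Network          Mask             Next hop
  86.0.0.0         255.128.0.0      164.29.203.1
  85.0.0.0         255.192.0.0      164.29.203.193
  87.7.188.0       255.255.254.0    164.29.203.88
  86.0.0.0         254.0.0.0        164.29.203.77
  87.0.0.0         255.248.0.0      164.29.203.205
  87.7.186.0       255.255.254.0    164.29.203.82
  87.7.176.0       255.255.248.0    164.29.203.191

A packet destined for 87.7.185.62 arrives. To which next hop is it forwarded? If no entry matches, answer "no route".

Routes whose prefix contains 87.7.185.62:
  86.0.0.0/7 (86.0.0.0 - 87.255.255.255) -> 164.29.203.77
  87.0.0.0/13 (87.0.0.0 - 87.7.255.255) -> 164.29.203.205
More-specific entries that do NOT match:
  87.7.188.0/23 (87.7.188.0 - 87.7.189.255) does not contain 87.7.185.62
  87.7.186.0/23 (87.7.186.0 - 87.7.187.255) does not contain 87.7.185.62
  87.7.176.0/21 (87.7.176.0 - 87.7.183.255) does not contain 87.7.185.62
Longest matching prefix is /13 -> next hop 164.29.203.205.

164.29.203.205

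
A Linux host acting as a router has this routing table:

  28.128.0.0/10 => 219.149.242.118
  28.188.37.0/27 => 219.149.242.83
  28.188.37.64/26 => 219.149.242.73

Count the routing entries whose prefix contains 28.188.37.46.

Prefixes containing 28.188.37.46:
  28.128.0.0/10 (28.128.0.0 - 28.191.255.255)
Total matching entries: 1.

1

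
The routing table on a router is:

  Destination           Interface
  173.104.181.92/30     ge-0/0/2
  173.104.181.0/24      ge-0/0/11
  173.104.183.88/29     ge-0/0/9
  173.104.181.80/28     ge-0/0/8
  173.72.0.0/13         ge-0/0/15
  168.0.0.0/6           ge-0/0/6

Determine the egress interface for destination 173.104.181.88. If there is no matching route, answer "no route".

Routes whose prefix contains 173.104.181.88:
  173.104.181.0/24 (173.104.181.0 - 173.104.181.255) -> ge-0/0/11
  173.104.181.80/28 (173.104.181.80 - 173.104.181.95) -> ge-0/0/8
More-specific entries that do NOT match:
  173.104.181.92/30 (173.104.181.92 - 173.104.181.95) does not contain 173.104.181.88
  173.104.183.88/29 (173.104.183.88 - 173.104.183.95) does not contain 173.104.181.88
Longest matching prefix is /28 -> interface ge-0/0/8.

ge-0/0/8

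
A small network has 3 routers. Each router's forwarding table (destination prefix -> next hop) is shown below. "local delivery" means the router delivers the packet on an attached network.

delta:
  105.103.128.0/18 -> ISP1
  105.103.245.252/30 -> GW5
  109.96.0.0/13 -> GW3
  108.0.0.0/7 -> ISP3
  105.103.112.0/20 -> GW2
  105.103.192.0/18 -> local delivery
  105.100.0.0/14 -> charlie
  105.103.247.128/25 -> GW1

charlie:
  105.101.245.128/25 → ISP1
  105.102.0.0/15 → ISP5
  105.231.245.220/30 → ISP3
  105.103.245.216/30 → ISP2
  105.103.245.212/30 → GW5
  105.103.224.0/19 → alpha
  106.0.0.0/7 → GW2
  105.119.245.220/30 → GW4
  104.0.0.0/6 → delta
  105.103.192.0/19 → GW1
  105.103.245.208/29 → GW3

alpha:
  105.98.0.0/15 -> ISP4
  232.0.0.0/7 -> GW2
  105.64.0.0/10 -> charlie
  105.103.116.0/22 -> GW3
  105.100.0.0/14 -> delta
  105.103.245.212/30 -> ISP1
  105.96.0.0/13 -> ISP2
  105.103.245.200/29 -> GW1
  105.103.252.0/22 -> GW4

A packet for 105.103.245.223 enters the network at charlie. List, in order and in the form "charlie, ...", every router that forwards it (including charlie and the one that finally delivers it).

charlie, alpha, delta

At charlie: longest match for 105.103.245.223 is 105.103.224.0/19 -> alpha
At alpha: longest match for 105.103.245.223 is 105.100.0.0/14 -> delta
At delta: longest match for 105.103.245.223 is 105.103.192.0/18 -> local delivery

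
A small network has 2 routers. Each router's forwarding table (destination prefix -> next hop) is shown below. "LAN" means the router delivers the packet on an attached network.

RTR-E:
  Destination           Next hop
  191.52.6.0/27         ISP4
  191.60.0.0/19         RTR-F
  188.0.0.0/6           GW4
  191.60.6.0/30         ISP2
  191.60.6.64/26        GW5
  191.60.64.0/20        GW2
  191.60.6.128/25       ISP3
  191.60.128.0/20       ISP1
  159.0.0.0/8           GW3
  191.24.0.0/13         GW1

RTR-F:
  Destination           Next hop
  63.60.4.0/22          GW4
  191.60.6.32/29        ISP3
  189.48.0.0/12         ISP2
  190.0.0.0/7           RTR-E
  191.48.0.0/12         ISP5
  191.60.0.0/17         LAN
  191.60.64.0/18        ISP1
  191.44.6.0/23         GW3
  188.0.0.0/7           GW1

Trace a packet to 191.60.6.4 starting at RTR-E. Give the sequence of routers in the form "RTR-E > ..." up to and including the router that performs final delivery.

At RTR-E: longest match for 191.60.6.4 is 191.60.0.0/19 -> RTR-F
At RTR-F: longest match for 191.60.6.4 is 191.60.0.0/17 -> LAN

RTR-E > RTR-F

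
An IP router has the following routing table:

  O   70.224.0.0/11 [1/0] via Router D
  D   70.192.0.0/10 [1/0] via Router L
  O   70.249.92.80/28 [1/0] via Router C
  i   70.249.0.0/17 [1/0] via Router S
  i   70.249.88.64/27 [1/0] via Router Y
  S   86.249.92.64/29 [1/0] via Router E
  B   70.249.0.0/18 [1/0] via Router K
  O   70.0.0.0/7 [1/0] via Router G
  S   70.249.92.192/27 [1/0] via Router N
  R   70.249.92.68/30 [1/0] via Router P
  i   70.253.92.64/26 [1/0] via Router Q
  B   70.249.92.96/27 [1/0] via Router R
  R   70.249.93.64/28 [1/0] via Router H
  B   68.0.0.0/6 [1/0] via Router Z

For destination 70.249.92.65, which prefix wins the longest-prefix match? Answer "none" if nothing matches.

70.249.0.0/17

Entries matching 70.249.92.65:
  68.0.0.0/6 (68.0.0.0 - 71.255.255.255)
  70.0.0.0/7 (70.0.0.0 - 71.255.255.255)
  70.192.0.0/10 (70.192.0.0 - 70.255.255.255)
  70.224.0.0/11 (70.224.0.0 - 70.255.255.255)
  70.249.0.0/17 (70.249.0.0 - 70.249.127.255)
Most specific is 70.249.0.0/17.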